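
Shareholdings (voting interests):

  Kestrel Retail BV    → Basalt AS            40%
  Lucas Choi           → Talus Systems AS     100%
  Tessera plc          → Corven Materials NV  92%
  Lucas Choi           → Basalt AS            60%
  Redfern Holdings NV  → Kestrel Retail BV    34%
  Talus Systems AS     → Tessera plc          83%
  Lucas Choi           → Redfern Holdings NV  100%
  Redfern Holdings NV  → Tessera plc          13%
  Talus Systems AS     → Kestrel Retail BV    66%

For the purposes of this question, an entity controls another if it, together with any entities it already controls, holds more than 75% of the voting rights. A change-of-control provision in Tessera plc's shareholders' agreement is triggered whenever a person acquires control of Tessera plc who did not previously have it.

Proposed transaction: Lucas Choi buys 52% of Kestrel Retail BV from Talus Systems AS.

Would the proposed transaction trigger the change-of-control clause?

The purchase adds only to Lucas's holdings (Talus's stake shrinks), so Lucas is the only person who could newly come to control Tessera.
Lucas holds 100% of Redfern, so Lucas controls Redfern.
Lucas holds 100% of Talus, so Lucas controls Talus.
Redfern and Talus together hold 13% + 83% = 96% of Tessera, so Lucas controls Tessera.
So Lucas already controls Tessera before the transaction.
After the purchase, Lucas holds 52% of Kestrel directly, and Talus's stake falls to 14%.
Lucas controlled Tessera already, so this is not a new person acquiring control; every other person's position is unchanged or reduced.
No new person acquires control, so the clause is not triggered.

No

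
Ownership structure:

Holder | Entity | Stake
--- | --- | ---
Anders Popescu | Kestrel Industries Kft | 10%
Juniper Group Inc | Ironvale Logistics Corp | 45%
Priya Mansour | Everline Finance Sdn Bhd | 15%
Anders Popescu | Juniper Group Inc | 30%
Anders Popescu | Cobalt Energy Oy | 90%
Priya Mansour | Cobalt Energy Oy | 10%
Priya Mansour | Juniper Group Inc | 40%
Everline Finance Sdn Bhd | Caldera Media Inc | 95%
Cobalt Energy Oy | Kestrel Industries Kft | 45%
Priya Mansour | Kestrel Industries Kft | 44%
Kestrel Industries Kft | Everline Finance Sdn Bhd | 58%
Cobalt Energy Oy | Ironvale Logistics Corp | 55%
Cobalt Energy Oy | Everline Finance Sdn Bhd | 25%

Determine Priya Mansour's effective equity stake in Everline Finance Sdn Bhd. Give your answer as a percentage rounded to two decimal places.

Priya reaches Everline along 4 paths.
Direct stake: 15% = 15%.
Via Kestrel: 44% × 58% = 25.52%.
Via Cobalt → Kestrel: 10% × 45% × 58% = 2.61%.
Via Cobalt: 10% × 25% = 2.5%.
Total: 15% + 25.52% + 2.61% + 2.5% = 45.63%.

45.63%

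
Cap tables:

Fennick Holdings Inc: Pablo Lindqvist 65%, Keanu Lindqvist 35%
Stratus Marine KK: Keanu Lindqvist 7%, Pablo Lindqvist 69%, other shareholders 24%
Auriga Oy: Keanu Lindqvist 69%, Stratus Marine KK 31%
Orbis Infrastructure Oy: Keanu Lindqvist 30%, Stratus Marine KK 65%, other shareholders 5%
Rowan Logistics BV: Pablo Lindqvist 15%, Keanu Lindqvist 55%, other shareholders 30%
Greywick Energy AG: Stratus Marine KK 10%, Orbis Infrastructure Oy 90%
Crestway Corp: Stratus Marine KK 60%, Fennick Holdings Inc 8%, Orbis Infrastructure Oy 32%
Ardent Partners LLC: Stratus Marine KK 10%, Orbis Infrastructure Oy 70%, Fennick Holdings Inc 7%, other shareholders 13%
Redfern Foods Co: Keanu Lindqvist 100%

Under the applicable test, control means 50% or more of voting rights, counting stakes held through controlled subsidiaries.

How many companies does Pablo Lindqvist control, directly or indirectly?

6

Pablo holds 65% of Fennick, so Pablo controls Fennick.
Pablo holds 69% of Stratus, so Pablo controls Stratus.
Stratus holds 65% of Orbis, so Pablo controls Orbis.
Stratus and Orbis together hold 10% + 90% = 100% of Greywick, so Pablo controls Greywick.
Stratus and Fennick and Orbis together hold 60% + 8% + 32% = 100% of Crestway, so Pablo controls Crestway.
Stratus and Orbis and Fennick together hold 10% + 70% + 7% = 87% of Ardent, so Pablo controls Ardent.
No other company's threshold is met.
Pablo controls 6 companies.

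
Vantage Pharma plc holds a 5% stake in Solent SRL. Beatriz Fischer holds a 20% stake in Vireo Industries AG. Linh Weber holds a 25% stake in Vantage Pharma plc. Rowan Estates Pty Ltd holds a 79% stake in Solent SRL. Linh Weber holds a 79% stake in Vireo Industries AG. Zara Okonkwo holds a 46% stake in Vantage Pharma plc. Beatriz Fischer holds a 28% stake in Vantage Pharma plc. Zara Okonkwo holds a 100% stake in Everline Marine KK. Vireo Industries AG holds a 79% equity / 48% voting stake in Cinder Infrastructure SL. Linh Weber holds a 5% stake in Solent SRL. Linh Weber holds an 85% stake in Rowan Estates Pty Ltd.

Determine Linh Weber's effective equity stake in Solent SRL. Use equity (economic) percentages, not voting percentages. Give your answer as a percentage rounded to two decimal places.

73.40%

Linh reaches Solent along 3 paths.
Via Rowan: 85% × 79% = 67.15%.
Via Vantage: 25% × 5% = 1.25%.
Direct stake: 5% = 5%.
Total: 67.15% + 1.25% + 5% = 73.4%.
Rounded: 73.40%.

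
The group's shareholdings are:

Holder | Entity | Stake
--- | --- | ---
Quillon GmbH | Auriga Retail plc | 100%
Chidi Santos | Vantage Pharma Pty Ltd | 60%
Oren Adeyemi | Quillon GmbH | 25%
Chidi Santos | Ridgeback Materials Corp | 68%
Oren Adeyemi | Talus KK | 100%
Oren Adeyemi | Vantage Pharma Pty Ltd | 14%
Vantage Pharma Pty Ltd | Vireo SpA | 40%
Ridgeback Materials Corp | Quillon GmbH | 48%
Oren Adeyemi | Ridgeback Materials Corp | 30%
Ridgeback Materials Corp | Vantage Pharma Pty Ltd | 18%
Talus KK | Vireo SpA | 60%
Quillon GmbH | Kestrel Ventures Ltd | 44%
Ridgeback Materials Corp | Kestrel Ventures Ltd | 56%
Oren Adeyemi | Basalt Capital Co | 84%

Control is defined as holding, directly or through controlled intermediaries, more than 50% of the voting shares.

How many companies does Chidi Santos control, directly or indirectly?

3

Chidi holds 68% of Ridgeback, so Chidi controls Ridgeback.
Chidi and Ridgeback together hold 60% + 18% = 78% of Vantage, so Chidi controls Vantage.
Ridgeback holds 56% of Kestrel, so Chidi controls Kestrel.
No other company's threshold is met.
Chidi controls 3 companies.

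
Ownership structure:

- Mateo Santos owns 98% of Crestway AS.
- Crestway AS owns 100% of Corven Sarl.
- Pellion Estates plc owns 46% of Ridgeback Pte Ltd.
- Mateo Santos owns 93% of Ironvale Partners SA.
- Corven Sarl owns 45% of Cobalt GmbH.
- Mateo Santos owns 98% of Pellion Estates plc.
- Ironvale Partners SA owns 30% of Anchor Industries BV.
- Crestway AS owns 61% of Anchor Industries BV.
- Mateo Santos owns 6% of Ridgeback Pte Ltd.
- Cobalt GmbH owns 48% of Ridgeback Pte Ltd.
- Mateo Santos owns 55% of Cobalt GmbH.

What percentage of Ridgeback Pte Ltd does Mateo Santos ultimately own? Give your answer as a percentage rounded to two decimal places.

98.65%

Mateo reaches Ridgeback along 4 paths.
Via Cobalt: 55% × 48% = 26.4%.
Via Crestway → Corven → Cobalt: 98% × 100% × 45% × 48% = 21.168%.
Direct stake: 6% = 6%.
Via Pellion: 98% × 46% = 45.08%.
Total: 26.4% + 21.168% + 6% + 45.08% = 98.648%.
Rounded: 98.65%.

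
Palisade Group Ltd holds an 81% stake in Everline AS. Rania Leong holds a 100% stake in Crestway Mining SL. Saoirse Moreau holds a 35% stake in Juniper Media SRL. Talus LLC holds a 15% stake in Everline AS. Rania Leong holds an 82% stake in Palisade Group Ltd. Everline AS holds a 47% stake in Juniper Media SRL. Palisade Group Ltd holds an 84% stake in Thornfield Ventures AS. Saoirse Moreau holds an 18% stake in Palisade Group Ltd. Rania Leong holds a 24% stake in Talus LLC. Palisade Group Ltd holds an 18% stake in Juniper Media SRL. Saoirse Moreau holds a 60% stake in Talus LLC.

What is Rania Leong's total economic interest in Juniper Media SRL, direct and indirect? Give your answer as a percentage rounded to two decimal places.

Rania reaches Juniper along 3 paths.
Via Palisade: 82% × 18% = 14.76%.
Via Talus → Everline: 24% × 15% × 47% = 1.692%.
Via Palisade → Everline: 82% × 81% × 47% = 31.2174%.
Total: 14.76% + 1.692% + 31.2174% = 47.6694%.
Rounded: 47.67%.

47.67%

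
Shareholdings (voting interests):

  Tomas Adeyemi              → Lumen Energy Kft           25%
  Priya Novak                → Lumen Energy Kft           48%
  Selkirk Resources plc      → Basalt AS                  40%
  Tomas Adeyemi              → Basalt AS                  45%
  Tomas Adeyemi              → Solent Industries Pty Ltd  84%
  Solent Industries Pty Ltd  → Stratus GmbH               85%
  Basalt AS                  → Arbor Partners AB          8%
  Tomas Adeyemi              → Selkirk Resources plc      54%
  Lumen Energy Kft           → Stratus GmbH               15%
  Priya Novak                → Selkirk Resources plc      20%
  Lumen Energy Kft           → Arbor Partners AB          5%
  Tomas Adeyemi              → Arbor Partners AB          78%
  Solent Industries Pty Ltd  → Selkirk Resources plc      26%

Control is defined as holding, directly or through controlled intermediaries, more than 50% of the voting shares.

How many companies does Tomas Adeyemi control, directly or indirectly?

Tomas holds 84% of Solent, so Tomas controls Solent.
Tomas and Solent together hold 54% + 26% = 80% of Selkirk, so Tomas controls Selkirk.
Tomas and Selkirk together hold 45% + 40% = 85% of Basalt, so Tomas controls Basalt.
Solent holds 85% of Stratus, so Tomas controls Stratus.
Tomas and Basalt together hold 78% + 8% = 86% of Arbor, so Tomas controls Arbor.
No other company's threshold is met.
Tomas controls 5 companies.

5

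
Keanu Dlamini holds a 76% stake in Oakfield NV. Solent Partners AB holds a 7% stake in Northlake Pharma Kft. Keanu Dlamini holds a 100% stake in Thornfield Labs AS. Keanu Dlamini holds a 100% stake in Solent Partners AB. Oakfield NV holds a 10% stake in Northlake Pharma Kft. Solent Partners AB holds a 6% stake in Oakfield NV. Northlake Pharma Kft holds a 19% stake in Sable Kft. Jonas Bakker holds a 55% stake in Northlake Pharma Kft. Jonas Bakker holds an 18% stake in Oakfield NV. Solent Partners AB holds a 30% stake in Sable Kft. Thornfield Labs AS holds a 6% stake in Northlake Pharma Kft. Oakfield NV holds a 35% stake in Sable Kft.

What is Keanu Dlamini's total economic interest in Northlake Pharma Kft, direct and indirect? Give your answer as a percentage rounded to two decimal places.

Keanu reaches Northlake along 4 paths.
Via Solent: 100% × 7% = 7%.
Via Oakfield: 76% × 10% = 7.6%.
Via Solent → Oakfield: 100% × 6% × 10% = 0.6%.
Via Thornfield: 100% × 6% = 6%.
Total: 7% + 7.6% + 0.6% + 6% = 21.2%.
Rounded: 21.20%.

21.20%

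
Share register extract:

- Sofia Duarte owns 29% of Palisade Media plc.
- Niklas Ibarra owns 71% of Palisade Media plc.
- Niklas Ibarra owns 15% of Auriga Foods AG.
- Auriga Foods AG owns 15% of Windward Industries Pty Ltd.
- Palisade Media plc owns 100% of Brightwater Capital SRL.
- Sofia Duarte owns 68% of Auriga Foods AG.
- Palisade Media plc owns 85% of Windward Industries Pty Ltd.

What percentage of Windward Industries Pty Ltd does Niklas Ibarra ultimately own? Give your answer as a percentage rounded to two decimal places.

62.60%

Niklas reaches Windward along 2 paths.
Via Auriga: 15% × 15% = 2.25%.
Via Palisade: 71% × 85% = 60.35%.
Total: 2.25% + 60.35% = 62.6%.
Rounded: 62.60%.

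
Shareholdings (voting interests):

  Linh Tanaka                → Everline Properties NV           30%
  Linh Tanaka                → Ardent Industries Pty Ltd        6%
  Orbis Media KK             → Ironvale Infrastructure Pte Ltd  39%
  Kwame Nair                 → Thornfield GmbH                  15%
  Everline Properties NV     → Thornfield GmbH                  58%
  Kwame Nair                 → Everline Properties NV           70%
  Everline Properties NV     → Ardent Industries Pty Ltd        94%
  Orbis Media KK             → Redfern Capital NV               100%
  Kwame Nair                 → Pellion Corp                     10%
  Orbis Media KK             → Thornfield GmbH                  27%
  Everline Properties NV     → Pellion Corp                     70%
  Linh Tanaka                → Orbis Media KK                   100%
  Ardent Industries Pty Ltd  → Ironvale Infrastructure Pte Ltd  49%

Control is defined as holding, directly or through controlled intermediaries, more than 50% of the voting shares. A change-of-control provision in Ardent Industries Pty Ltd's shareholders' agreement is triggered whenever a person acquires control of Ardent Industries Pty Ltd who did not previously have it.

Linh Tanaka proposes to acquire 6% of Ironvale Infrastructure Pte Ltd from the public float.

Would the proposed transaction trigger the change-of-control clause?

The purchase changes only Linh's holdings, so Linh is the only person who could newly come to control Ardent.
Linh holds 100% of Orbis, so Linh controls Orbis.
Orbis holds 100% of Redfern, so Linh controls Redfern.
In Ardent, Linh's side holds only 6%, not > 50%.
So before the transaction, Linh does not control Ardent.
After the purchase, Linh holds 6% of Ironvale directly.
Linh's side now holds 39% + 6% = 45% of Ironvale, not > 50%, so Linh still does not control Ironvale.
After the transaction, Linh's side holds 6% of Ardent, not > 50%, so Linh still does not control Ardent.
No new person acquires control, so the clause is not triggered.

No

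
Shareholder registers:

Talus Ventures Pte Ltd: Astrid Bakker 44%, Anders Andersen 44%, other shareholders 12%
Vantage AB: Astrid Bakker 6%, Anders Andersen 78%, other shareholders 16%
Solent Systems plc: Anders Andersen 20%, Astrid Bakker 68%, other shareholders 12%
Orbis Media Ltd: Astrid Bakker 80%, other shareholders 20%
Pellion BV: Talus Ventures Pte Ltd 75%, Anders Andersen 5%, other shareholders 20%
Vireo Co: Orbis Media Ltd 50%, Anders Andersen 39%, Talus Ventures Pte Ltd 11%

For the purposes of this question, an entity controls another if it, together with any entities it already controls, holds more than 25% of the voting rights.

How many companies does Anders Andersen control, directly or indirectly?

4

Anders holds 44% of Talus, so Anders controls Talus.
Anders holds 78% of Vantage, so Anders controls Vantage.
Talus and Anders together hold 75% + 5% = 80% of Pellion, so Anders controls Pellion.
Anders and Talus together hold 39% + 11% = 50% of Vireo, so Anders controls Vireo.
No other company's threshold is met.
Anders controls 4 companies.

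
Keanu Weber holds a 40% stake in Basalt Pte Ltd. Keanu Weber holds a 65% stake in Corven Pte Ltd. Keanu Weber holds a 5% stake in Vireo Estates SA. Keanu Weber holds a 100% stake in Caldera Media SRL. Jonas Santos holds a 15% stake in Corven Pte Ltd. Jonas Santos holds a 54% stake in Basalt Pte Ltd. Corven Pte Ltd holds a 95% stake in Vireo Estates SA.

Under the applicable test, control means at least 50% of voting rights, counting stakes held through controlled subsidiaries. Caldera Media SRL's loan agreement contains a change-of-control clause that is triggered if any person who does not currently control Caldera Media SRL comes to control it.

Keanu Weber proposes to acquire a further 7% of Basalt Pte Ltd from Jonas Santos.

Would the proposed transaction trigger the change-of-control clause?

The purchase adds only to Keanu's holdings (Jonas's stake shrinks), so Keanu is the only person who could newly come to control Caldera.
Keanu holds 100% of Caldera, so Keanu controls Caldera.
So Keanu already controls Caldera before the transaction.
After the purchase, Keanu's direct stake in Basalt rises to 40% + 7% = 47%, and Jonas's stake falls to 47%.
Keanu controlled Caldera already, so this is not a new person acquiring control; every other person's position is unchanged or reduced.
No new person acquires control, so the clause is not triggered.

No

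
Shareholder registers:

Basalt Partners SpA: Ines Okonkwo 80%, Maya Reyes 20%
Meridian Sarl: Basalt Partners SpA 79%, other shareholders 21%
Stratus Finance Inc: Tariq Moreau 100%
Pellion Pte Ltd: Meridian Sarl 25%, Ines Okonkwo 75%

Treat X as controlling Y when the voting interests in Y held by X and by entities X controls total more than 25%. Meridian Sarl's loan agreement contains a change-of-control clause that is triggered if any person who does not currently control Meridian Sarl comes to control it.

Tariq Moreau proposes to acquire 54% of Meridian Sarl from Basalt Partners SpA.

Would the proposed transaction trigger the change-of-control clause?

The purchase adds only to Tariq's holdings (Basalt's stake shrinks), so Tariq is the only person who could newly come to control Meridian.
Tariq holds 100% of Stratus, so Tariq controls Stratus.
Neither Tariq nor any entity Tariq controls holds any voting interest in Meridian.
So before the transaction, Tariq does not control Meridian.
After the purchase, Tariq holds 54% of Meridian directly, and Basalt's stake falls to 25%.
Tariq holds 54% of Meridian, so Tariq controls Meridian.
Tariq did not control Meridian before and does after, so the clause is triggered.

Yes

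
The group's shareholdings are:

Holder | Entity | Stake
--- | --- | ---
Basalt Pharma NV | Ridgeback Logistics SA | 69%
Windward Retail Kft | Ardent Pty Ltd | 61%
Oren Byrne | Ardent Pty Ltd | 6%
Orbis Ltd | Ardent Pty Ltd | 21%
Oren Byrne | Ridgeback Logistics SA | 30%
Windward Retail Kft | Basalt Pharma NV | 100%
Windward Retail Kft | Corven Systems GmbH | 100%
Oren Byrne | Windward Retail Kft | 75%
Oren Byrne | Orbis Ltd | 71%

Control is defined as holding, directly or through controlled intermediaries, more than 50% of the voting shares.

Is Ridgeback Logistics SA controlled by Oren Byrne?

Oren holds 75% of Windward, so Oren controls Windward.
Windward holds 100% of Basalt, so Oren controls Basalt.
Basalt and Oren together hold 69% + 30% = 99% of Ridgeback, so Oren controls Ridgeback.

Yes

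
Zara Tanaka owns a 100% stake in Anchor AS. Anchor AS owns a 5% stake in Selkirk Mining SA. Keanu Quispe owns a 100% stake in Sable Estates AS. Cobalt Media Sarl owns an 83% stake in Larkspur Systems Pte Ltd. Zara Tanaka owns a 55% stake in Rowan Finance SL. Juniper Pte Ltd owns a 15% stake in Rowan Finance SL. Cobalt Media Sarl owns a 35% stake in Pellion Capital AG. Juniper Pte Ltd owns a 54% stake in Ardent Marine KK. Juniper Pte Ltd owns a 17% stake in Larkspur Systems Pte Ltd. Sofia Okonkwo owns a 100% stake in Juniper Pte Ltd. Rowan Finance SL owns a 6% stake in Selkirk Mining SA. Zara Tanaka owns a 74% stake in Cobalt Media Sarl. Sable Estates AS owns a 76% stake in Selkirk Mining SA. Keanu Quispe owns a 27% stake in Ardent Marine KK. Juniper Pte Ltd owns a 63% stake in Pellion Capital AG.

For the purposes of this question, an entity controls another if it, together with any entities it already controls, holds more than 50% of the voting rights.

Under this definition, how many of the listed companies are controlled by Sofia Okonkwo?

3

Sofia holds 100% of Juniper, so Sofia controls Juniper.
Juniper holds 63% of Pellion, so Sofia controls Pellion.
Juniper holds 54% of Ardent, so Sofia controls Ardent.
No other company's threshold is met.
Sofia controls 3 companies.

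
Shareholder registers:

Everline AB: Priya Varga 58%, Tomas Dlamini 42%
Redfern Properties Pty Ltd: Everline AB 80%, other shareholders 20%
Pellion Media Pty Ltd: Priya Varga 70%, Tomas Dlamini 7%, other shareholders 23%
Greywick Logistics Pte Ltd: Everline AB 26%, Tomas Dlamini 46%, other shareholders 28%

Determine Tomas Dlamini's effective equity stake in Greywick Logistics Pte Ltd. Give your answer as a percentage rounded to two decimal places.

56.92%

Tomas reaches Greywick along 2 paths.
Via Everline: 42% × 26% = 10.92%.
Direct stake: 46% = 46%.
Total: 10.92% + 46% = 56.92%.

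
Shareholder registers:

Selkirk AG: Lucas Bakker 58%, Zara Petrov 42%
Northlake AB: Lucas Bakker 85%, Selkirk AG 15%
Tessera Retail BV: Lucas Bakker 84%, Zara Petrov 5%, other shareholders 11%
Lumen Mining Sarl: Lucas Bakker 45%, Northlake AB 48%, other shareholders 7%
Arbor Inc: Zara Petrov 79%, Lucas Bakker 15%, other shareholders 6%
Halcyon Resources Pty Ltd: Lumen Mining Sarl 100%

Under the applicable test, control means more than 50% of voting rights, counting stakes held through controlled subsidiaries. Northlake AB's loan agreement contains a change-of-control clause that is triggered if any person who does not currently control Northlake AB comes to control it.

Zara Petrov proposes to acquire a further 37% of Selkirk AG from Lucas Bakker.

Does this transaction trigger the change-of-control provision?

The purchase adds only to Zara's holdings (Lucas's stake shrinks), so Zara is the only person who could newly come to control Northlake.
Zara holds 79% of Arbor, so Zara controls Arbor.
Neither Zara nor any entity Zara controls holds any voting interest in Northlake.
So before the transaction, Zara does not control Northlake.
After the purchase, Zara's direct stake in Selkirk rises to 42% + 37% = 79%, and Lucas's stake falls to 21%.
Zara holds 79% of Selkirk, so Zara controls Selkirk.
After the transaction, Zara's side holds 15% of Northlake, not > 50%, so Zara still does not control Northlake.
No new person acquires control, so the clause is not triggered.

No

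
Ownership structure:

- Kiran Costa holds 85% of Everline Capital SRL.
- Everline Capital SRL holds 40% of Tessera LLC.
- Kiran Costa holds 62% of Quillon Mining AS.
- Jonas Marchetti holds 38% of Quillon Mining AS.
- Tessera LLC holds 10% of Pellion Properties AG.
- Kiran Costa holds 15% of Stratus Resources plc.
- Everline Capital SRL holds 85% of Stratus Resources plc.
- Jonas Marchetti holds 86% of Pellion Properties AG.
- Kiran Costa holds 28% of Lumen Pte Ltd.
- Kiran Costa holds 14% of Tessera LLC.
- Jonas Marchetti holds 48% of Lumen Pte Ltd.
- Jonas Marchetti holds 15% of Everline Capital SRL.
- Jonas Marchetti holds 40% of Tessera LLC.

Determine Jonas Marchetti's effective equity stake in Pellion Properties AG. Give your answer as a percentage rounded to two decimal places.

Jonas reaches Pellion along 3 paths.
Direct stake: 86% = 86%.
Via Everline → Tessera: 15% × 40% × 10% = 0.6%.
Via Tessera: 40% × 10% = 4%.
Total: 86% + 0.6% + 4% = 90.6%.
Rounded: 90.60%.

90.60%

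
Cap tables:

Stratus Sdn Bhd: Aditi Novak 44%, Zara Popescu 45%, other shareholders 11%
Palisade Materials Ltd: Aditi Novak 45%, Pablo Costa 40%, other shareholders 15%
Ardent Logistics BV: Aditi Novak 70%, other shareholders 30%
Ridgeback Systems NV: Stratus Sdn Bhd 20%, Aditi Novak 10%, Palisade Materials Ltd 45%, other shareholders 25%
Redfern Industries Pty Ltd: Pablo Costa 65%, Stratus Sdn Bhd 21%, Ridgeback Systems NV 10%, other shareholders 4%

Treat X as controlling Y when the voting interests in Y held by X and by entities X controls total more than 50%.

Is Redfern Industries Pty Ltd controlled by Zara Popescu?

Zara's largest direct stake is 45% in Stratus, which does not meet the threshold, so Zara controls no company.
Neither Zara nor any entity Zara controls holds any voting interest in Redfern.
So Zara does not control Redfern.

No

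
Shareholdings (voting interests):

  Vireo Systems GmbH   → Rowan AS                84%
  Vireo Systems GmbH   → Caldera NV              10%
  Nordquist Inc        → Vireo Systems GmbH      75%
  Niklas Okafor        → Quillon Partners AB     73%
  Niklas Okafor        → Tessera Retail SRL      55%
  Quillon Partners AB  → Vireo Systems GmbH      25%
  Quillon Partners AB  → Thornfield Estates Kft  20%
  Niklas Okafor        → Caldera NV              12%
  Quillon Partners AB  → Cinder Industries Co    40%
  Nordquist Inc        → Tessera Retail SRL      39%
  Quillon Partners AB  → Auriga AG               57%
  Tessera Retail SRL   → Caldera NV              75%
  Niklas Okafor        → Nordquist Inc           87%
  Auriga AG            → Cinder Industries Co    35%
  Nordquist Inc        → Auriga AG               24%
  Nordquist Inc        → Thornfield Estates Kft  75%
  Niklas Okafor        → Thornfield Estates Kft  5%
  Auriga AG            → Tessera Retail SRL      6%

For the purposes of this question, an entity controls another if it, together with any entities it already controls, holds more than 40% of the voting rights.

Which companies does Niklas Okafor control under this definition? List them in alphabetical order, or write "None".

Auriga AG, Caldera NV, Cinder Industries Co, Nordquist Inc, Quillon Partners AB, Rowan AS, Tessera Retail SRL, Thornfield Estates Kft, Vireo Systems GmbH

Niklas holds 73% of Quillon, so Niklas controls Quillon.
Niklas holds 87% of Nordquist, so Niklas controls Nordquist.
Quillon and Nordquist together hold 25% + 75% = 100% of Vireo, so Niklas controls Vireo.
Nordquist and Quillon together hold 24% + 57% = 81% of Auriga, so Niklas controls Auriga.
Niklas and Nordquist and Auriga together hold 55% + 39% + 6% = 100% of Tessera, so Niklas controls Tessera.
Vireo holds 84% of Rowan, so Niklas controls Rowan.
Auriga and Quillon together hold 35% + 40% = 75% of Cinder, so Niklas controls Cinder.
Nordquist and Niklas and Quillon together hold 75% + 5% + 20% = 100% of Thornfield, so Niklas controls Thornfield.
Tessera and Vireo and Niklas together hold 75% + 10% + 12% = 97% of Caldera, so Niklas controls Caldera.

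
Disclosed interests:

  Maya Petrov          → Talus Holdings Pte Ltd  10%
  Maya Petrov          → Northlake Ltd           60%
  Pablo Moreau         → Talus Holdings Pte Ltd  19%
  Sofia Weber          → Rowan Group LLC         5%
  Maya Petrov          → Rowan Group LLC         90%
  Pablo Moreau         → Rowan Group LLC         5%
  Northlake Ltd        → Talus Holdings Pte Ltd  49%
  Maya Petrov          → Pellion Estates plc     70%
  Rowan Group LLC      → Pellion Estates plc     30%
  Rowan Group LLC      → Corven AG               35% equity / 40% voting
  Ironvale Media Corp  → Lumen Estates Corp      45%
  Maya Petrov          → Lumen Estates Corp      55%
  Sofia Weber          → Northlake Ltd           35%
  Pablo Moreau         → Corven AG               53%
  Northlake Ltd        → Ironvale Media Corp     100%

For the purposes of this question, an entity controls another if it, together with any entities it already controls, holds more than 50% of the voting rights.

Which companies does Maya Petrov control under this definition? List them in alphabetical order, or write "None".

Ironvale Media Corp, Lumen Estates Corp, Northlake Ltd, Pellion Estates plc, Rowan Group LLC, Talus Holdings Pte Ltd

Maya holds 90% of Rowan, so Maya controls Rowan.
Maya holds 60% of Northlake, so Maya controls Northlake.
Maya and Northlake together hold 10% + 49% = 59% of Talus, so Maya controls Talus.
Northlake holds 100% of Ironvale, so Maya controls Ironvale.
Rowan and Maya together hold 30% + 70% = 100% of Pellion, so Maya controls Pellion.
Ironvale and Maya together hold 45% + 55% = 100% of Lumen, so Maya controls Lumen.
No other company's threshold is met.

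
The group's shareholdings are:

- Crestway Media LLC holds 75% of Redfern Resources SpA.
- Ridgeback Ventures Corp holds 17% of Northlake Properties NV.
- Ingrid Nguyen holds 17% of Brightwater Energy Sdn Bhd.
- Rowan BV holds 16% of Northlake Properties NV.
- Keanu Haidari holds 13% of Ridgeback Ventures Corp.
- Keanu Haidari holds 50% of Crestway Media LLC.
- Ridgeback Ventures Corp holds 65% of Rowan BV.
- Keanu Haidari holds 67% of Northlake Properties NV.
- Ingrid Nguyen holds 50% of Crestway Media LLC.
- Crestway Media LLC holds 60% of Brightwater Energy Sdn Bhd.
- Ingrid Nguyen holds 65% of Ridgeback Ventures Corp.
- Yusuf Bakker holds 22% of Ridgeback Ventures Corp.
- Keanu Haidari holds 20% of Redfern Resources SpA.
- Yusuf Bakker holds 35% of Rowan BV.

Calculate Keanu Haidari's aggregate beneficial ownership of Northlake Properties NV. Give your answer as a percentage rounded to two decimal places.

70.56%

Keanu reaches Northlake along 3 paths.
Via Ridgeback → Rowan: 13% × 65% × 16% = 1.352%.
Direct stake: 67% = 67%.
Via Ridgeback: 13% × 17% = 2.21%.
Total: 1.352% + 67% + 2.21% = 70.562%.
Rounded: 70.56%.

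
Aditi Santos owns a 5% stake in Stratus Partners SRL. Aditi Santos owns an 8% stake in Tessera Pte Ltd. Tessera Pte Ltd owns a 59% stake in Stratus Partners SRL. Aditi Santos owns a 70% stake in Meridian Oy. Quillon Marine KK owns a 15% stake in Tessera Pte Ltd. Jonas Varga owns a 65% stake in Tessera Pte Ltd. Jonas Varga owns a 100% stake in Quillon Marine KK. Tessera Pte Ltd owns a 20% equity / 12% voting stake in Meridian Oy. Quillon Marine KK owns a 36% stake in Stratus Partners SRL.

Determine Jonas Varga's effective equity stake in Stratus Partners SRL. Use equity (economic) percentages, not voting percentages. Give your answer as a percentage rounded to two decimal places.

Jonas reaches Stratus along 3 paths.
Via Quillon: 100% × 36% = 36%.
Via Tessera: 65% × 59% = 38.35%.
Via Quillon → Tessera: 100% × 15% × 59% = 8.85%.
Total: 36% + 38.35% + 8.85% = 83.2%.
Rounded: 83.20%.

83.20%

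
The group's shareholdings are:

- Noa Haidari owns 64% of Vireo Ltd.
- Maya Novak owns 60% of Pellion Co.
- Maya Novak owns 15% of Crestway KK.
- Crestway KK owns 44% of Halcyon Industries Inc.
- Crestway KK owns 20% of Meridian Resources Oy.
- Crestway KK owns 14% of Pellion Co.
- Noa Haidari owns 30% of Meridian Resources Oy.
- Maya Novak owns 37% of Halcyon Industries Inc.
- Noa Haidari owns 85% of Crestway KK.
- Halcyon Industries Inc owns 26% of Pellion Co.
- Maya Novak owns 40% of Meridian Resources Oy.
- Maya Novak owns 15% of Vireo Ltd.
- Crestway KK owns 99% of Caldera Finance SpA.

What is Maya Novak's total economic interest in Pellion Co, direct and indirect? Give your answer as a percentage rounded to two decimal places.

73.44%

Maya reaches Pellion along 4 paths.
Via Halcyon: 37% × 26% = 9.62%.
Via Crestway → Halcyon: 15% × 44% × 26% = 1.716%.
Direct stake: 60% = 60%.
Via Crestway: 15% × 14% = 2.1%.
Total: 9.62% + 1.716% + 60% + 2.1% = 73.436%.
Rounded: 73.44%.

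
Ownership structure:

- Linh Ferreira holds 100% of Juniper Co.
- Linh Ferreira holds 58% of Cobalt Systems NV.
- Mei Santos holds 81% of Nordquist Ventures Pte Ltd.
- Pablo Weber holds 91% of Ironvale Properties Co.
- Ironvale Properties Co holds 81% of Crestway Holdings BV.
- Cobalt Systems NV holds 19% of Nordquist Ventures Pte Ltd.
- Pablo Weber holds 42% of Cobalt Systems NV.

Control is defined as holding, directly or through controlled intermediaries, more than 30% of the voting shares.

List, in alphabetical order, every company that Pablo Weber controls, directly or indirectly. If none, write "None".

Pablo holds 42% of Cobalt, so Pablo controls Cobalt.
Pablo holds 91% of Ironvale, so Pablo controls Ironvale.
Ironvale holds 81% of Crestway, so Pablo controls Crestway.
No other company's threshold is met.

Cobalt Systems NV, Crestway Holdings BV, Ironvale Properties Co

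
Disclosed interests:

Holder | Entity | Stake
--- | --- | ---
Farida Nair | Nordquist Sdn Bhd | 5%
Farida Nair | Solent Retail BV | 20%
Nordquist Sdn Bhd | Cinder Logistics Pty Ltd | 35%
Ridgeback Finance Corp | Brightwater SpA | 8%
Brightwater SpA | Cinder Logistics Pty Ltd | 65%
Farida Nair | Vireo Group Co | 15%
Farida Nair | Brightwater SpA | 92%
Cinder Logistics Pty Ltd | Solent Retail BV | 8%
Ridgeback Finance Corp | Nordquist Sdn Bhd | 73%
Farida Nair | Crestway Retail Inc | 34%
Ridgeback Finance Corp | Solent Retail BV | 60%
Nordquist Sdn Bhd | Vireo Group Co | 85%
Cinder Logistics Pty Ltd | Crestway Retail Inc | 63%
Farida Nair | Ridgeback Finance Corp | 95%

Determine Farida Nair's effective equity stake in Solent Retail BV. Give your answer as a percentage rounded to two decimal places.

Farida reaches Solent along 6 paths.
Via Ridgeback: 95% × 60% = 57%.
Direct stake: 20% = 20%.
Via Brightwater → Cinder: 92% × 65% × 8% = 4.784%.
Via Ridgeback → Brightwater → Cinder: 95% × 8% × 65% × 8% = 0.3952%.
Via Nordquist → Cinder: 5% × 35% × 8% = 0.14%.
Via Ridgeback → Nordquist → Cinder: 95% × 73% × 35% × 8% = 1.9418%.
Total: 57% + 20% + 4.784% + 0.3952% + 0.14% + 1.9418% = 84.261%.
Rounded: 84.26%.

84.26%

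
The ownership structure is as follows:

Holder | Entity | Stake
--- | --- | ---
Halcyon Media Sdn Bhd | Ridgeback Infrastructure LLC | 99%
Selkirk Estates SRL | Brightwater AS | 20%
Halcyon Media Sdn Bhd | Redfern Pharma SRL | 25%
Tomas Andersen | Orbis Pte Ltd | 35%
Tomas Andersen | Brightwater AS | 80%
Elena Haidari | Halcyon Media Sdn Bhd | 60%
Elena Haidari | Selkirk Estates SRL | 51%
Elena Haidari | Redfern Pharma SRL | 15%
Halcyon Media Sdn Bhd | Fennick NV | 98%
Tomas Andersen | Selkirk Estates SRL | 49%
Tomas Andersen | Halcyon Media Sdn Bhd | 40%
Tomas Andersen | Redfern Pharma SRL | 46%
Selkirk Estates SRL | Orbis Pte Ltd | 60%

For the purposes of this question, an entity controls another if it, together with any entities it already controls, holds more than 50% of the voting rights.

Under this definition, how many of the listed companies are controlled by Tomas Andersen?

Tomas holds 80% of Brightwater, so Tomas controls Brightwater.
No other company's threshold is met.
Tomas controls 1 company.

1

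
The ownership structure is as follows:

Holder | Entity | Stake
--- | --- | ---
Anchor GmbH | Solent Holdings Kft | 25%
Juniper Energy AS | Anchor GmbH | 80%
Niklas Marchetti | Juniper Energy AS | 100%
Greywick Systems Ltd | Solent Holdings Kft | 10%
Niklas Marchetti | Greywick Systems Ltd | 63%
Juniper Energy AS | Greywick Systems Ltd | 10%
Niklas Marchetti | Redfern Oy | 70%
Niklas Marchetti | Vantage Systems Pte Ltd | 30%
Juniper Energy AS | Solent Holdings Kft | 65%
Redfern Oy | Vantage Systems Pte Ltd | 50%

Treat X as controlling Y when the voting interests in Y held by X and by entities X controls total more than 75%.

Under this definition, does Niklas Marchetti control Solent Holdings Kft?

Niklas holds 100% of Juniper, so Niklas controls Juniper.
Juniper holds 80% of Anchor, so Niklas controls Anchor.
Anchor and Juniper together hold 25% + 65% = 90% of Solent, so Niklas controls Solent.

Yes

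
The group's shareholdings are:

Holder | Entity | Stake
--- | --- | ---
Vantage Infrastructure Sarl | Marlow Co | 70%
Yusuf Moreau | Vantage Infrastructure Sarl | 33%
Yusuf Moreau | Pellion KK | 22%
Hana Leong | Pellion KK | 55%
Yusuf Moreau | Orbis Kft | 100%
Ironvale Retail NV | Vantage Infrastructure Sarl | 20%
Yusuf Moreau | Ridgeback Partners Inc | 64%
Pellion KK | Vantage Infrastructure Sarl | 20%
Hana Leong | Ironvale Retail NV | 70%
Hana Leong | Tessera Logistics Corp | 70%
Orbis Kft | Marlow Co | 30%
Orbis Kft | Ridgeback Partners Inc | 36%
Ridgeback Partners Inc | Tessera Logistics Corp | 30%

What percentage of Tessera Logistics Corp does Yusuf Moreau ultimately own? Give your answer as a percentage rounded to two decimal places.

Yusuf reaches Tessera along 2 paths.
Via Orbis → Ridgeback: 100% × 36% × 30% = 10.8%.
Via Ridgeback: 64% × 30% = 19.2%.
Total: 10.8% + 19.2% = 30%.
Rounded: 30.00%.

30.00%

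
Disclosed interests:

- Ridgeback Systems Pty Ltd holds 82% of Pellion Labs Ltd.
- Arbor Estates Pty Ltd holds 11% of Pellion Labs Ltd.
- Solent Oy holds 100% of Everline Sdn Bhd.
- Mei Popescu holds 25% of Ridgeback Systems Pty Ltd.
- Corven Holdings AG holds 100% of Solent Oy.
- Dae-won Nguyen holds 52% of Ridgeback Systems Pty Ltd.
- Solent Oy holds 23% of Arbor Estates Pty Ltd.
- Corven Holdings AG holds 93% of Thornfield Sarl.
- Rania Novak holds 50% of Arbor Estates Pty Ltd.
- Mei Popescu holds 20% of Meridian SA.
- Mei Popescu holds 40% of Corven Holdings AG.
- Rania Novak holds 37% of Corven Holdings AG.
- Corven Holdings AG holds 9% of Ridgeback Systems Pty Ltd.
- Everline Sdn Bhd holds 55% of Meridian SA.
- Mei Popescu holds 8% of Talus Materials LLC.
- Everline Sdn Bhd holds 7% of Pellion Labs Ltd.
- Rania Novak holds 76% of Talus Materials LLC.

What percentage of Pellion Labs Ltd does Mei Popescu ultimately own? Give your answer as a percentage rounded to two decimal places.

27.26%

Mei reaches Pellion along 4 paths.
Via Corven → Ridgeback: 40% × 9% × 82% = 2.952%.
Via Ridgeback: 25% × 82% = 20.5%.
Via Corven → Solent → Everline: 40% × 100% × 100% × 7% = 2.8%.
Via Corven → Solent → Arbor: 40% × 100% × 23% × 11% = 1.012%.
Total: 2.952% + 20.5% + 2.8% + 1.012% = 27.264%.
Rounded: 27.26%.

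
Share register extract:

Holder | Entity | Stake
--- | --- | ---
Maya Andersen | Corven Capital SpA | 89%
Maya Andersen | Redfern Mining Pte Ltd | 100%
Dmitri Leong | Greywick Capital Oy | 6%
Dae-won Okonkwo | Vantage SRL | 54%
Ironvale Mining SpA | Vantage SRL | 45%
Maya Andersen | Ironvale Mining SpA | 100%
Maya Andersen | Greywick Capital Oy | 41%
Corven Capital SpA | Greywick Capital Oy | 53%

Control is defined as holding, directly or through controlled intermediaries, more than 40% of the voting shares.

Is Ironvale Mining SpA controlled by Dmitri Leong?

Dmitri's largest direct stake is 6% in Greywick, which does not meet the threshold, so Dmitri controls no company.
Neither Dmitri nor any entity Dmitri controls holds any voting interest in Ironvale.
So Dmitri does not control Ironvale.

No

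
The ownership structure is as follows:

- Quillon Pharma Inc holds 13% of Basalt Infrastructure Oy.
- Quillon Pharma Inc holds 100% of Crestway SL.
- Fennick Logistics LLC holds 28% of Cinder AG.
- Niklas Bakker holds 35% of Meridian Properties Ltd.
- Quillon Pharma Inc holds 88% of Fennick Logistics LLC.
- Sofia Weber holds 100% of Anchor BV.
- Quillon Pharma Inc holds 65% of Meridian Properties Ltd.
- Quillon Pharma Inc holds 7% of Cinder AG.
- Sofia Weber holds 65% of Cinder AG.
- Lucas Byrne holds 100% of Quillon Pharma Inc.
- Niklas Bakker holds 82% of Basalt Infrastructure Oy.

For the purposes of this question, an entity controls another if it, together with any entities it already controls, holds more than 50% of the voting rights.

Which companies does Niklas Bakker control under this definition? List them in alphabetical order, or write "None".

Niklas holds 82% of Basalt, so Niklas controls Basalt.
No other company's threshold is met.

Basalt Infrastructure Oy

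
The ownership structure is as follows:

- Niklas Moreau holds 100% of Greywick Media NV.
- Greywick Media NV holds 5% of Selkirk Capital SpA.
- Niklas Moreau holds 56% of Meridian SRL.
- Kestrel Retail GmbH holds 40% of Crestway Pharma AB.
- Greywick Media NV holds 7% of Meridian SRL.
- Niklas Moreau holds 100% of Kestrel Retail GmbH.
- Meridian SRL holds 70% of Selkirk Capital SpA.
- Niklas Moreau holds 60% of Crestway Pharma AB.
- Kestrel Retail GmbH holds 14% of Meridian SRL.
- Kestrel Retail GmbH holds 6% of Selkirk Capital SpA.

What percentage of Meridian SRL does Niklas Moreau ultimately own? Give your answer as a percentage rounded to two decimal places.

Niklas reaches Meridian along 3 paths.
Direct stake: 56% = 56%.
Via Greywick: 100% × 7% = 7%.
Via Kestrel: 100% × 14% = 14%.
Total: 56% + 7% + 14% = 77%.
Rounded: 77.00%.

77.00%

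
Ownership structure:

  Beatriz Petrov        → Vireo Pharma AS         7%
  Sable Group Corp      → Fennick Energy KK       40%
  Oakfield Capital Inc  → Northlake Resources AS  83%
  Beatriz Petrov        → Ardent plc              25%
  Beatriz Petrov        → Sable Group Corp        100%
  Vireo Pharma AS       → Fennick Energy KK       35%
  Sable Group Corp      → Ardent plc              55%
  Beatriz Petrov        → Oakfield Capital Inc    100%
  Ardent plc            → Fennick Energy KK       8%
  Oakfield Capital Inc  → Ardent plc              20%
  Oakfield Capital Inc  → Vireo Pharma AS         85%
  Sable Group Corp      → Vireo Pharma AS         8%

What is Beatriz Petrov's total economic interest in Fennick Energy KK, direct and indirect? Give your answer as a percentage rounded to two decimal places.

83.00%

Beatriz reaches Fennick along 7 paths.
Via Sable → Ardent: 100% × 55% × 8% = 4.4%.
Via Ardent: 25% × 8% = 2%.
Via Oakfield → Ardent: 100% × 20% × 8% = 1.6%.
Via Sable → Vireo: 100% × 8% × 35% = 2.8%.
Via Oakfield → Vireo: 100% × 85% × 35% = 29.75%.
Via Vireo: 7% × 35% = 2.45%.
Via Sable: 100% × 40% = 40%.
Total: 4.4% + 2% + 1.6% + 2.8% + 29.75% + 2.45% + 40% = 83%.
Rounded: 83.00%.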